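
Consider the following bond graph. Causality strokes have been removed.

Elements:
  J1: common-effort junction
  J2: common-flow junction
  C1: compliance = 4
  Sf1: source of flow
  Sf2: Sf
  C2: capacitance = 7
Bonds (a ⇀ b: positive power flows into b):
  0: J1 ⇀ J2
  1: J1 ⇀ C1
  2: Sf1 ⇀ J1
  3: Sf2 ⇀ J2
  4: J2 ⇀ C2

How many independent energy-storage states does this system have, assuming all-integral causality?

2  (C1, C2 all integral)

bond 2 |Sf1  (Sf1 fixes flow; stroke at Sf1)
bond 3 |Sf2  (Sf2 fixes flow; stroke at Sf2)
bond 0 |J2  (J2: bond 3 brought flow, rest push out)
bond 4 |J2  (J2: bond 3 brought flow, rest push out)
bond 1 |J1  (only one effort-in slot at J1)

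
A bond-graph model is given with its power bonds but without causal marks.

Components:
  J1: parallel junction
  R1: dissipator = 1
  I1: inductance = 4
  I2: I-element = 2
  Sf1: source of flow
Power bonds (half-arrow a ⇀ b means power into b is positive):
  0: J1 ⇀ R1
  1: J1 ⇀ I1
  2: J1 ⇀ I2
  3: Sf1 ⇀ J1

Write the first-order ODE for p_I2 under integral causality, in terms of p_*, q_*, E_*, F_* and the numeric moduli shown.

b3 stroke→Sf1  (source Sf1 imposes f)
b1 stroke→I1  (I1 outputs flow p/I1)
b2 stroke→I2  (prefer integral on I2)
b0 stroke→J1  (closing 0-jn rule on J1)

dp_I2/dt = F_Sf1 - p_I1/4 - p_I2/2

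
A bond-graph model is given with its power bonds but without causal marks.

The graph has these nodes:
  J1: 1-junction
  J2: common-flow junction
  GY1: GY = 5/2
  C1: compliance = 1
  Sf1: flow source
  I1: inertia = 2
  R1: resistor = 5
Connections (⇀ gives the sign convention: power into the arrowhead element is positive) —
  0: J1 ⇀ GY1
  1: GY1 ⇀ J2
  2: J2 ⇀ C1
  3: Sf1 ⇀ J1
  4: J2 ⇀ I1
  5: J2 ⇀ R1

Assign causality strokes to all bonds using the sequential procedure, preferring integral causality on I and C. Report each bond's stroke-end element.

#0 →J1
#1 →J2
#2 →J2
#3 →Sf1
#4 →I1
#5 →J2

bond 3 stroke→Sf1  (source Sf1 imposes f)
bond 0 stroke→J1  (1-jn J1 has f-setter on 3)
bond 1 stroke→J2  (GY1: gyrator matches bond 0)
bond 2 stroke→J2  (C1 integral (e out))
bond 4 stroke→I1  (I1: I, integral causality)
bond 5 stroke→J2  (J2 flow already set via bond 4)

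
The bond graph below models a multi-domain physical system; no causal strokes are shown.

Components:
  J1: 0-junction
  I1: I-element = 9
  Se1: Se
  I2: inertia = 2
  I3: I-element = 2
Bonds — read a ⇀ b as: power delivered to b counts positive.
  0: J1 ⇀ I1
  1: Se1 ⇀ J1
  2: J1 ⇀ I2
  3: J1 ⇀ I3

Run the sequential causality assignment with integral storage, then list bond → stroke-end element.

β0 stroke at I1
β1 stroke at J1
β2 stroke at I2
β3 stroke at I3

b1 stroke→J1  (Se1: effort source, stroke at far end)
b0 stroke→I1  (J1 effort already set via bond 1)
b2 stroke→I2  (common-e at J1 fixed by 1)
b3 stroke→I3  (J1 effort already set via bond 1)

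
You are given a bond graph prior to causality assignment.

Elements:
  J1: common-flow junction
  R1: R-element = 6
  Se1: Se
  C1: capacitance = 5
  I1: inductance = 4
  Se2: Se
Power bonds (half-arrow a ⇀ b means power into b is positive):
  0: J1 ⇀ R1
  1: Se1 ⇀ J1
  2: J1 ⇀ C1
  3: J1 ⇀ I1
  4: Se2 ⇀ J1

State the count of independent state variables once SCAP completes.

2  (C1, I1 all integral)

bond 1 stroke→J1  (Se1: effort source, stroke at far end)
bond 4 stroke→J1  (source Se2 imposes e)
bond 2 stroke→J1  (prefer integral on C1)
bond 3 stroke→I1  (prefer integral on I1)
bond 0 stroke→J1  (common-f at J1 fixed by 3)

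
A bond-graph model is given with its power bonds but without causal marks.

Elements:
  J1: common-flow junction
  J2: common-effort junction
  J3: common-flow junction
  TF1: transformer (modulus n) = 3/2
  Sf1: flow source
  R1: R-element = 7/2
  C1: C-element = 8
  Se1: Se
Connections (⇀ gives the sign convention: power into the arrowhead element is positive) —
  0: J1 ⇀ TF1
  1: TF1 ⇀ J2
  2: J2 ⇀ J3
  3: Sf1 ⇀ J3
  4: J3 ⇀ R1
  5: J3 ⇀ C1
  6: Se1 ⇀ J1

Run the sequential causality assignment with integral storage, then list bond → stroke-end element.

b3 stroke at Sf1  (Sf1 (Sf) sets flow on bond)
b6 stroke at J1  (Se1 (Se) sets effort on bond)
b0 stroke at TF1  (J1: last free bond brings flow in)
b2 stroke at J3  (J3: bond 3 brought flow, rest push out)
b4 stroke at J3  (J3 flow already set via bond 3)
b5 stroke at J3  (J3: bond 3 brought flow, rest push out)
b1 stroke at J2  (through TF1, causality passes straight; one stroke at TF1)

bond 0 →TF1
bond 1 →J2
bond 2 →J3
bond 3 →Sf1
bond 4 →J3
bond 5 →J3
bond 6 →J1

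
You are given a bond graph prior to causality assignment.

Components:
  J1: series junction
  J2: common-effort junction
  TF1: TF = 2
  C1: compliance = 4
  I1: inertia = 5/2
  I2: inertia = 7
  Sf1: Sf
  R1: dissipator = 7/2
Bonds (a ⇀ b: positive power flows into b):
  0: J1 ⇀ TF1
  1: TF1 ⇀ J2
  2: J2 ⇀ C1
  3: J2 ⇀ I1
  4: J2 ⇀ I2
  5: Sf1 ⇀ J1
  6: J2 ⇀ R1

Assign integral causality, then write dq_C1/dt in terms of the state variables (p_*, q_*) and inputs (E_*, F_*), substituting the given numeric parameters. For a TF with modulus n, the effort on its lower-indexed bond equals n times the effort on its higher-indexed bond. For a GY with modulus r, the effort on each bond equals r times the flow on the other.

dq_C1/dt = 2*F_Sf1 - 2*p_I1/5 - p_I2/7 - q_C1/14

bond 5 stroke at Sf1  (source Sf1 imposes f)
bond 0 stroke at J1  (J1 flow already set via bond 5)
bond 1 stroke at TF1  (TF TF1: opposite of bond 0)
bond 2 stroke at J2  (prefer integral on C1)
bond 3 stroke at I1  (J2 effort already set via bond 2)
bond 4 stroke at I2  (J2: bond 2 brought effort, rest push out)
bond 6 stroke at R1  (J2 effort already set via bond 2)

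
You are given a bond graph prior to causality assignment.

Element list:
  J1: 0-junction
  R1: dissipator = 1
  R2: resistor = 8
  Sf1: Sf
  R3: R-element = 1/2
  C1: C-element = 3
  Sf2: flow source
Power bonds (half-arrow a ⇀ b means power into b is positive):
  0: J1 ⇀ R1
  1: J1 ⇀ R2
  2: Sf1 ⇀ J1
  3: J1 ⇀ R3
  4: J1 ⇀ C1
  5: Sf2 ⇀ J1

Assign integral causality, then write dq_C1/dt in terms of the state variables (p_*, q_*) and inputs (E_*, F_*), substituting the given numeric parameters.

dq_C1/dt = F_Sf1 + F_Sf2 - 25*q_C1/24

bond 2 |Sf1  (Sf1 fixes flow; stroke at Sf1)
bond 5 |Sf2  (Sf2 fixes flow; stroke at Sf2)
bond 4 |J1  (C1 outputs effort q/C1)
bond 0 |R1  (J1: bond 4 brought effort, rest push out)
bond 1 |R2  (0-jn J1 has e-setter on 4)
bond 3 |R3  (0-jn J1 has e-setter on 4)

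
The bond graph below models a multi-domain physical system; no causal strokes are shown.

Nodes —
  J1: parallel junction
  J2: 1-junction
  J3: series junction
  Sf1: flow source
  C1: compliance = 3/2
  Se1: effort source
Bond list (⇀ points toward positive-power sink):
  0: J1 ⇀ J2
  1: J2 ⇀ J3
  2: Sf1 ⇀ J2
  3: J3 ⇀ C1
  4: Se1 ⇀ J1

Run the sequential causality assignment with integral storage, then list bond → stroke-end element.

#2 stroke→Sf1  (Sf1 fixes flow; stroke at Sf1)
#4 stroke→J1  (Se1 (Se) sets effort on bond)
#0 stroke→J2  (0-jn J1 has e-setter on 4)
#1 stroke→J2  (J2 flow already set via bond 2)
#3 stroke→J3  (J3: bond 1 brought flow, rest push out)

b0 |J2
b1 |J2
b2 |Sf1
b3 |J3
b4 |J1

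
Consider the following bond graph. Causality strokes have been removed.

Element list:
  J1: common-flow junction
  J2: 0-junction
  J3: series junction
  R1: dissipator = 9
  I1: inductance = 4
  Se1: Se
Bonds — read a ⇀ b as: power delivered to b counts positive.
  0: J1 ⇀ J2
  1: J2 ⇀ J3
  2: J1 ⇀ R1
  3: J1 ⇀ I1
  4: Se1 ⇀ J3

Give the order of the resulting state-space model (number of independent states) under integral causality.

b4 |J3  (Se1: effort source, stroke at far end)
b1 |J2  (J3 needs exactly one f-in)
b0 |J1  (J2 effort already set via bond 1)
b3 |I1  (prefer integral on I1)
b2 |J1  (1-jn J1 has f-setter on 3)

1  (I1 all integral)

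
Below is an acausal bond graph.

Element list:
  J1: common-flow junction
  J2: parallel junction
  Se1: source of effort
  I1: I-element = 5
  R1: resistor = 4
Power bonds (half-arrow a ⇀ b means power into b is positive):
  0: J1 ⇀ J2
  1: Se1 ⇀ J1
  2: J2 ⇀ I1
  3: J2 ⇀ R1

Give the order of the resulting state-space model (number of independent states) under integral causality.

1  (I1 all integral)

#1 stroke→J1  (Se1 fixes effort; stroke away)
#0 stroke→J2  (J1: last free bond brings flow in)
#2 stroke→I1  (J2 effort already set via bond 0)
#3 stroke→R1  (0-jn J2 has e-setter on 0)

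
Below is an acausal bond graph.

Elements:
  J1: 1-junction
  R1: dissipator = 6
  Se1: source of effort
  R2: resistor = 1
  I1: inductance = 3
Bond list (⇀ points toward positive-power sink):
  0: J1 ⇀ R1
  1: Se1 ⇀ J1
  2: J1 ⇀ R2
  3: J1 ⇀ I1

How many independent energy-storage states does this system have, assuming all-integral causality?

#1 |J1  (Se1 fixes effort; stroke away)
#3 |I1  (I1 integral (f out))
#0 |J1  (common-f at J1 fixed by 3)
#2 |J1  (J1 flow already set via bond 3)

1  (I1 all integral)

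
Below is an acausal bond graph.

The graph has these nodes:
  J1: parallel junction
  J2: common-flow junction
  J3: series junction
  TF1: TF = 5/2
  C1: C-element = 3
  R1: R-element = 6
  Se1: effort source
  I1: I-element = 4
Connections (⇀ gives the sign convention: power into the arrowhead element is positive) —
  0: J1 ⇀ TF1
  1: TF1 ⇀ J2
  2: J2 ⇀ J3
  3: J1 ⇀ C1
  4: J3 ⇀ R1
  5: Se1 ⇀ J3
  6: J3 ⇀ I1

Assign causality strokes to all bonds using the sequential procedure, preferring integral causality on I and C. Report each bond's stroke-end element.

β5 stroke at J3  (Se1 fixes effort; stroke away)
β3 stroke at J1  (C1 outputs effort q/C1)
β0 stroke at TF1  (J1: bond 3 brought effort, rest push out)
β1 stroke at J2  (TF1 one-in-one-out from 0)
β2 stroke at J3  (J2 needs exactly one f-in)
β6 stroke at I1  (I1: I, integral causality)
β4 stroke at J3  (J3 flow already set via bond 6)

b0 →TF1
b1 →J2
b2 →J3
b3 →J1
b4 →J3
b5 →J3
b6 →I1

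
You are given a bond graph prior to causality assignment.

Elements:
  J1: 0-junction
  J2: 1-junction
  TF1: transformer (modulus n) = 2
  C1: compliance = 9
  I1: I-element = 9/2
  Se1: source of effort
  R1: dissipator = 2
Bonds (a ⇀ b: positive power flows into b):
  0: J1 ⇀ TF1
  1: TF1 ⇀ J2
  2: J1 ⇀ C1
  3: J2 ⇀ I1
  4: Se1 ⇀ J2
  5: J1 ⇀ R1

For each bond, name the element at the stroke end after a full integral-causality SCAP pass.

bond 4 stroke→J2  (Se1: effort source, stroke at far end)
bond 2 stroke→J1  (C1: C, integral causality)
bond 0 stroke→TF1  (J1 effort already set via bond 2)
bond 5 stroke→R1  (0-jn J1 has e-setter on 2)
bond 1 stroke→J2  (TF1 one-in-one-out from 0)
bond 3 stroke→I1  (only one flow-in slot at J2)

β0 →TF1
β1 →J2
β2 →J1
β3 →I1
β4 →J2
β5 →R1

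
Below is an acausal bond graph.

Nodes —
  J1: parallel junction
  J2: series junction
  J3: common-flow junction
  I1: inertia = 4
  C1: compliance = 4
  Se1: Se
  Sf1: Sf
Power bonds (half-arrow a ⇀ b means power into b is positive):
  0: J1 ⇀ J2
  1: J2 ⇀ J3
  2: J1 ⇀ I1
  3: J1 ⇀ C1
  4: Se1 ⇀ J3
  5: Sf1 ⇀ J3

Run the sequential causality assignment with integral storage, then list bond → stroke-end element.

b0 stroke at J2
b1 stroke at J3
b2 stroke at I1
b3 stroke at J1
b4 stroke at J3
b5 stroke at Sf1

β4 →J3  (source Se1 imposes e)
β5 →Sf1  (Sf1 fixes flow; stroke at Sf1)
β1 →J3  (1-jn J3 has f-setter on 5)
β0 →J2  (J2 flow already set via bond 1)
β2 →I1  (I1 integral (f out))
β3 →J1  (closing 0-jn rule on J1)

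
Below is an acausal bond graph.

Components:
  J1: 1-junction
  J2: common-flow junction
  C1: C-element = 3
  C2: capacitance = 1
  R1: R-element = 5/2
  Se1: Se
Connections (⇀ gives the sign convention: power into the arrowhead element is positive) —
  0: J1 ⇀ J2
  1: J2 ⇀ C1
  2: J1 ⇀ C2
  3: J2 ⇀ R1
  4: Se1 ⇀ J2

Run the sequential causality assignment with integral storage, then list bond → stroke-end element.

b4 |J2  (Se1: effort source, stroke at far end)
b1 |J2  (C1 outputs effort q/C1)
b2 |J1  (C2 outputs effort q/C2)
b0 |J2  (only one flow-in slot at J1)
b3 |R1  (J2: last free bond brings flow in)

b0 →J2
b1 →J2
b2 →J1
b3 →R1
b4 →J2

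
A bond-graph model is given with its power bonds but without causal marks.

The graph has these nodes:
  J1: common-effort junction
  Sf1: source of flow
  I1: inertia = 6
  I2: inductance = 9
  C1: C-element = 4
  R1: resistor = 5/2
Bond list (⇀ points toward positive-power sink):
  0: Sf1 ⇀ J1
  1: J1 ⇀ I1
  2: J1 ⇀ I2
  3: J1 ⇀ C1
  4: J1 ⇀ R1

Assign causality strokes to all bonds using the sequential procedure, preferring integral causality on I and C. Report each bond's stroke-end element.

#0 →Sf1
#1 →I1
#2 →I2
#3 →J1
#4 →R1

b0 stroke at Sf1  (Sf1 (Sf) sets flow on bond)
b1 stroke at I1  (I1 integral (f out))
b2 stroke at I2  (I2: I, integral causality)
b3 stroke at J1  (C1 integral (e out))
b4 stroke at R1  (J1: bond 3 brought effort, rest push out)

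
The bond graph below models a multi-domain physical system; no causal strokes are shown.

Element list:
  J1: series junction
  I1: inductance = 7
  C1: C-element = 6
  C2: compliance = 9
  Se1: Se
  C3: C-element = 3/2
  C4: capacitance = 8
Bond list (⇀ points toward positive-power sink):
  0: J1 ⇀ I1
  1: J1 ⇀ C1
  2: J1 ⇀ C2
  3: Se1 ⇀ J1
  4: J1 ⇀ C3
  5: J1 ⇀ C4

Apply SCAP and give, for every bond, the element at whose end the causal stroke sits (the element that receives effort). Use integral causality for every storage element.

β0 stroke→I1
β1 stroke→J1
β2 stroke→J1
β3 stroke→J1
β4 stroke→J1
β5 stroke→J1

b3 →J1  (Se1 fixes effort; stroke away)
b0 →I1  (I1: I, integral causality)
b1 →J1  (J1 flow already set via bond 0)
b2 →J1  (J1: bond 0 brought flow, rest push out)
b4 →J1  (J1 flow already set via bond 0)
b5 →J1  (common-f at J1 fixed by 0)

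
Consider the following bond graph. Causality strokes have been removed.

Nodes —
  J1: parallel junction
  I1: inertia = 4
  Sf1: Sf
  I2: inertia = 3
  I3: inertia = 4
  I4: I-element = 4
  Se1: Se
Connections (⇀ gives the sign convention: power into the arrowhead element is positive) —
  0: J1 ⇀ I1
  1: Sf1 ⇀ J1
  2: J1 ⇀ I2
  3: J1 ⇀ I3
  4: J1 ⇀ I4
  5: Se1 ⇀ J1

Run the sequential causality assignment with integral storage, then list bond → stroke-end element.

bond 1 stroke at Sf1  (source Sf1 imposes f)
bond 5 stroke at J1  (source Se1 imposes e)
bond 0 stroke at I1  (J1: bond 5 brought effort, rest push out)
bond 2 stroke at I2  (0-jn J1 has e-setter on 5)
bond 3 stroke at I3  (J1 effort already set via bond 5)
bond 4 stroke at I4  (J1: bond 5 brought effort, rest push out)

bond 0 stroke→I1
bond 1 stroke→Sf1
bond 2 stroke→I2
bond 3 stroke→I3
bond 4 stroke→I4
bond 5 stroke→J1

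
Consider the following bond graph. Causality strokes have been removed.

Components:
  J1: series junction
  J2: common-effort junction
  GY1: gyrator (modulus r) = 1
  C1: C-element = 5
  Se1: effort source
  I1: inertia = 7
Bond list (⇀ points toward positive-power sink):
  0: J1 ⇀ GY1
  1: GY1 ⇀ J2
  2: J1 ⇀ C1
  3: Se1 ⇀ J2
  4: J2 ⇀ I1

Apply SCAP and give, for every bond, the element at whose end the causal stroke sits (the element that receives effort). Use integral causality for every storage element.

β3 →J2  (Se1: effort source, stroke at far end)
β1 →GY1  (J2: bond 3 brought effort, rest push out)
β4 →I1  (J2: bond 3 brought effort, rest push out)
β0 →GY1  (through GY1, causality inverts; strokes same side of GY1)
β2 →J1  (1-jn J1 has f-setter on 0)

bond 0 stroke→GY1
bond 1 stroke→GY1
bond 2 stroke→J1
bond 3 stroke→J2
bond 4 stroke→I1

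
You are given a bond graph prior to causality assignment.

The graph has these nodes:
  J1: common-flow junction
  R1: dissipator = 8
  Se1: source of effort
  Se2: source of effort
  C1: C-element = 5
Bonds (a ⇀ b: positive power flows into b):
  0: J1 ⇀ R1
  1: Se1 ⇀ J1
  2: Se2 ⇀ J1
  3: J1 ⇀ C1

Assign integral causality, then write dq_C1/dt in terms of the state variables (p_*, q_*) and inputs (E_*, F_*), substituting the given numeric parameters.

dq_C1/dt = E_Se1/8 + E_Se2/8 - q_C1/40

bond 1 |J1  (source Se1 imposes e)
bond 2 |J1  (Se2 fixes effort; stroke away)
bond 3 |J1  (C1 outputs effort q/C1)
bond 0 |R1  (J1: last free bond brings flow in)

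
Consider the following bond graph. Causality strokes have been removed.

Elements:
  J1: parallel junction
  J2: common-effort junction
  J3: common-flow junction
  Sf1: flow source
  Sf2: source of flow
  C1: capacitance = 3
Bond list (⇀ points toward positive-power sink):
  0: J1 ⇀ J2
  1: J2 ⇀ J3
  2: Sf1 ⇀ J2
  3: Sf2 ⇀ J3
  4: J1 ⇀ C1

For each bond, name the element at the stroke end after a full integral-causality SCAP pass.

b2 |Sf1  (source Sf1 imposes f)
b3 |Sf2  (Sf2 (Sf) sets flow on bond)
b1 |J3  (common-f at J3 fixed by 3)
b0 |J2  (J2 needs exactly one e-in)
b4 |J1  (closing 0-jn rule on J1)

b0 stroke→J2
b1 stroke→J3
b2 stroke→Sf1
b3 stroke→Sf2
b4 stroke→J1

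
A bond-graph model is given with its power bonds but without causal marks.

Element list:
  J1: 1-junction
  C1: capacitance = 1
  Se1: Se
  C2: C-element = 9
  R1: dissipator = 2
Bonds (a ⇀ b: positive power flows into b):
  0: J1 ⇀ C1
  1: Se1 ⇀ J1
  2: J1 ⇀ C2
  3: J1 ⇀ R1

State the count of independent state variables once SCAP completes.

#1 →J1  (source Se1 imposes e)
#0 →J1  (prefer integral on C1)
#2 →J1  (prefer integral on C2)
#3 →R1  (closing 1-jn rule on J1)

2  (C1, C2 all integral)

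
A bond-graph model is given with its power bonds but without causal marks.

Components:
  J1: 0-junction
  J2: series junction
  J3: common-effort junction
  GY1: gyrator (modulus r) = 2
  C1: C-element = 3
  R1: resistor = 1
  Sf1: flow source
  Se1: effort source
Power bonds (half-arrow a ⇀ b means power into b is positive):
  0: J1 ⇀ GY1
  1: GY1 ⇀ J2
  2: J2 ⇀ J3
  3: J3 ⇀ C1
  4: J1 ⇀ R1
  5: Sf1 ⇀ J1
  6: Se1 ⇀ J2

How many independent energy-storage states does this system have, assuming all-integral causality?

1  (C1 all integral)

#5 |Sf1  (source Sf1 imposes f)
#6 |J2  (Se1 (Se) sets effort on bond)
#3 |J3  (prefer integral on C1)
#2 |J2  (J3: bond 3 brought effort, rest push out)
#1 |GY1  (J2 needs exactly one f-in)
#0 |GY1  (through GY1, causality inverts; strokes same side of GY1)
#4 |J1  (closing 0-jn rule on J1)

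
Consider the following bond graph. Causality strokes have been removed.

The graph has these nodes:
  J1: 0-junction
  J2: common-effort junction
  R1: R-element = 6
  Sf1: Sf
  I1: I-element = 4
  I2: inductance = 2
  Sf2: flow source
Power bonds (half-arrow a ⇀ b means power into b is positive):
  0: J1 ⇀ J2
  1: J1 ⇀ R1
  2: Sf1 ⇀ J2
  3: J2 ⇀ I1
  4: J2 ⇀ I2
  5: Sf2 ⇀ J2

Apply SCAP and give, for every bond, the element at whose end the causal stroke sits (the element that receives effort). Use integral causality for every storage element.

bond 2 →Sf1  (Sf1: flow source, stroke at near end)
bond 5 →Sf2  (Sf2 (Sf) sets flow on bond)
bond 3 →I1  (I1 outputs flow p/I1)
bond 4 →I2  (I2: I, integral causality)
bond 0 →J2  (only one effort-in slot at J2)
bond 1 →J1  (J1 needs exactly one e-in)

b0 stroke at J2
b1 stroke at J1
b2 stroke at Sf1
b3 stroke at I1
b4 stroke at I2
b5 stroke at Sf2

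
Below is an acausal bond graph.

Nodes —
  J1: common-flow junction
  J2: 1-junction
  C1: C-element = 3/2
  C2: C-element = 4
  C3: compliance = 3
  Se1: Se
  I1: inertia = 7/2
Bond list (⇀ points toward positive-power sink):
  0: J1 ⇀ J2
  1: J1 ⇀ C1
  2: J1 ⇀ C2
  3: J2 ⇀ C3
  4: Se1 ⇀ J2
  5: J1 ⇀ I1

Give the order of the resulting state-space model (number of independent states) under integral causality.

4  (C1, C2, C3, I1 all integral)

β4 stroke→J2  (Se1 (Se) sets effort on bond)
β1 stroke→J1  (prefer integral on C1)
β2 stroke→J1  (C2: C, integral causality)
β3 stroke→J2  (C3: C, integral causality)
β0 stroke→J1  (J2: last free bond brings flow in)
β5 stroke→I1  (only one flow-in slot at J1)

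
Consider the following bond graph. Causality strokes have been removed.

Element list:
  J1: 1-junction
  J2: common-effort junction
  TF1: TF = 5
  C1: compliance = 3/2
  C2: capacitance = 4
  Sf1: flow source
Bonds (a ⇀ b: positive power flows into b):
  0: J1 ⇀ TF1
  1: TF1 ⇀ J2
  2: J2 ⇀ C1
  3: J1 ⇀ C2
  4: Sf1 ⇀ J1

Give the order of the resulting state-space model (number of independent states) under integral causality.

#4 →Sf1  (Sf1 (Sf) sets flow on bond)
#0 →J1  (J1 flow already set via bond 4)
#3 →J1  (J1 flow already set via bond 4)
#1 →TF1  (TF1: transformer flips bond 0)
#2 →J2  (J2: last free bond brings effort in)

2  (C1, C2 all integral)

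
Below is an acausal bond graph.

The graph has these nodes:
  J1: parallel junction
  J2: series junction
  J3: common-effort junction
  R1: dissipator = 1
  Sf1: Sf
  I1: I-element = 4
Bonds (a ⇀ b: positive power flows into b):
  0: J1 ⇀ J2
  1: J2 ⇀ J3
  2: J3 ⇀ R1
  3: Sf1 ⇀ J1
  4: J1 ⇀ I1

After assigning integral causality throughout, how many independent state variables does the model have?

#3 stroke→Sf1  (Sf1 (Sf) sets flow on bond)
#4 stroke→I1  (prefer integral on I1)
#0 stroke→J1  (J1: last free bond brings effort in)
#1 stroke→J2  (common-f at J2 fixed by 0)
#2 stroke→J3  (only one effort-in slot at J3)

1  (I1 all integral)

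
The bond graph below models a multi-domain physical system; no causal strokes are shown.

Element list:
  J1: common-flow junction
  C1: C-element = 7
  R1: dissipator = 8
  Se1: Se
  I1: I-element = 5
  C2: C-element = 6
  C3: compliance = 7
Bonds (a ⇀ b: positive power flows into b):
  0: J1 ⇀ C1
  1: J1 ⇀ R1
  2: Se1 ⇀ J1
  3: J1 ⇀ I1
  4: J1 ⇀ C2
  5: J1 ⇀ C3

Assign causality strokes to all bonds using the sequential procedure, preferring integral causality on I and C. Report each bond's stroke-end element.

#2 |J1  (Se1 fixes effort; stroke away)
#0 |J1  (C1: C, integral causality)
#3 |I1  (prefer integral on I1)
#1 |J1  (common-f at J1 fixed by 3)
#4 |J1  (J1 flow already set via bond 3)
#5 |J1  (J1 flow already set via bond 3)

b0 →J1
b1 →J1
b2 →J1
b3 →I1
b4 →J1
b5 →J1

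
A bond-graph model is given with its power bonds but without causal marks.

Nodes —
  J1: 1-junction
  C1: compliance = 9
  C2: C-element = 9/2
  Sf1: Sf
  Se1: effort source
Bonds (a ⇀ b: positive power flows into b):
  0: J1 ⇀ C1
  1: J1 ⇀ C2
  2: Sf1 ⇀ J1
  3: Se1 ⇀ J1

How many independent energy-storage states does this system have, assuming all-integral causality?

β2 stroke→Sf1  (Sf1 fixes flow; stroke at Sf1)
β3 stroke→J1  (Se1 fixes effort; stroke away)
β0 stroke→J1  (J1 flow already set via bond 2)
β1 stroke→J1  (J1: bond 2 brought flow, rest push out)

2  (C1, C2 all integral)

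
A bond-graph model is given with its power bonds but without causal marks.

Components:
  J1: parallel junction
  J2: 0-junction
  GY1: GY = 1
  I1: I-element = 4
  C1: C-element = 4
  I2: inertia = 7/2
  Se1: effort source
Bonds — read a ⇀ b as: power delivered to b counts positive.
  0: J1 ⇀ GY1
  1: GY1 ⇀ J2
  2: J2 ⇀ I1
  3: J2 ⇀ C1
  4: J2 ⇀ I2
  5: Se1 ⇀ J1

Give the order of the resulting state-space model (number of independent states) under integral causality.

3  (C1, I1, I2 all integral)

b5 stroke→J1  (source Se1 imposes e)
b0 stroke→GY1  (J1 effort already set via bond 5)
b1 stroke→GY1  (GY GY1: same side as bond 0)
b2 stroke→I1  (I1 integral (f out))
b3 stroke→J2  (C1: C, integral causality)
b4 stroke→I2  (J2 effort already set via bond 3)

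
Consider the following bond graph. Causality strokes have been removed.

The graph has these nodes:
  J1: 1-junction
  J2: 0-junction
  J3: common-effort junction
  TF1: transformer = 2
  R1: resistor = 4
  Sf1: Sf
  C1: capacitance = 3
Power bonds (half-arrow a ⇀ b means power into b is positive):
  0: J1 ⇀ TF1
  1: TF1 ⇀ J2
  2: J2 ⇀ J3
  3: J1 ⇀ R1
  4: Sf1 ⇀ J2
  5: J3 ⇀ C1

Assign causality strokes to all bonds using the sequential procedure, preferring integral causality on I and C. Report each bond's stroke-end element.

b0 stroke→J1
b1 stroke→TF1
b2 stroke→J2
b3 stroke→R1
b4 stroke→Sf1
b5 stroke→J3

bond 4 stroke→Sf1  (Sf1 (Sf) sets flow on bond)
bond 5 stroke→J3  (prefer integral on C1)
bond 2 stroke→J2  (common-e at J3 fixed by 5)
bond 1 stroke→TF1  (0-jn J2 has e-setter on 2)
bond 0 stroke→J1  (through TF1, causality passes straight; one stroke at TF1)
bond 3 stroke→R1  (J1: last free bond brings flow in)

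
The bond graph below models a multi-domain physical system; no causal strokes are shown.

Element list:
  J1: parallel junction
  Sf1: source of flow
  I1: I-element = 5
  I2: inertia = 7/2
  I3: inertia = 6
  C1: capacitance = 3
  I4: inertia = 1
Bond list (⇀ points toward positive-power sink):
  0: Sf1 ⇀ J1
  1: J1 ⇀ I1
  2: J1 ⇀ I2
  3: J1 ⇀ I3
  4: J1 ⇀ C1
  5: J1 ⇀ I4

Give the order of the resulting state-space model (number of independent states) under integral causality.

5  (C1, I1, I2, I3, I4 all integral)

bond 0 stroke at Sf1  (Sf1 (Sf) sets flow on bond)
bond 1 stroke at I1  (I1 outputs flow p/I1)
bond 2 stroke at I2  (I2: I, integral causality)
bond 3 stroke at I3  (I3: I, integral causality)
bond 4 stroke at J1  (C1 integral (e out))
bond 5 stroke at I4  (common-e at J1 fixed by 4)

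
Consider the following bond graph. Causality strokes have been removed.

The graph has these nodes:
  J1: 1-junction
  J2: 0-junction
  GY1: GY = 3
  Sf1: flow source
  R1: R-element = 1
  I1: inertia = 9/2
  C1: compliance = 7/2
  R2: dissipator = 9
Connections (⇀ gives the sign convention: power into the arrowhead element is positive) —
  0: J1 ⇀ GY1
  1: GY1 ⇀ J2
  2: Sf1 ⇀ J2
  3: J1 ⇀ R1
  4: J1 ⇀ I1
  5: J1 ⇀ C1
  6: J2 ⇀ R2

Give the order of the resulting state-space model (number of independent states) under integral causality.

b2 →Sf1  (Sf1 (Sf) sets flow on bond)
b4 →I1  (I1: I, integral causality)
b0 →J1  (1-jn J1 has f-setter on 4)
b3 →J1  (J1: bond 4 brought flow, rest push out)
b5 →J1  (1-jn J1 has f-setter on 4)
b1 →J2  (GY1 both-in/both-out from 0)
b6 →R2  (J2 effort already set via bond 1)

2  (C1, I1 all integral)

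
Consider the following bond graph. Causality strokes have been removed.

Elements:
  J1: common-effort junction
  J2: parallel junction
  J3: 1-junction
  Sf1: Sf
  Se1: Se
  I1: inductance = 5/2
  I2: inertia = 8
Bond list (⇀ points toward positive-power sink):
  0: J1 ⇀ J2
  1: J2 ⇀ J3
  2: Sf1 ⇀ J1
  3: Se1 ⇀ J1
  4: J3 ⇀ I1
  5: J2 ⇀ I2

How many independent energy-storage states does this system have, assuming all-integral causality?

#2 →Sf1  (Sf1 (Sf) sets flow on bond)
#3 →J1  (source Se1 imposes e)
#0 →J2  (common-e at J1 fixed by 3)
#1 →J3  (0-jn J2 has e-setter on 0)
#5 →I2  (common-e at J2 fixed by 0)
#4 →I1  (closing 1-jn rule on J3)

2  (I1, I2 all integral)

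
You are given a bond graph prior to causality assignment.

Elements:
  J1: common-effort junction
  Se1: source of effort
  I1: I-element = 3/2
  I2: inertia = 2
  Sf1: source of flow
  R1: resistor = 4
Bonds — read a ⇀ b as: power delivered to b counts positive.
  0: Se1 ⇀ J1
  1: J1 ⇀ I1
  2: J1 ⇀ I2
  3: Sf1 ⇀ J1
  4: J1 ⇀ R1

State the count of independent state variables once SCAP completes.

bond 0 stroke at J1  (Se1 fixes effort; stroke away)
bond 3 stroke at Sf1  (source Sf1 imposes f)
bond 1 stroke at I1  (0-jn J1 has e-setter on 0)
bond 2 stroke at I2  (J1 effort already set via bond 0)
bond 4 stroke at R1  (common-e at J1 fixed by 0)

2  (I1, I2 all integral)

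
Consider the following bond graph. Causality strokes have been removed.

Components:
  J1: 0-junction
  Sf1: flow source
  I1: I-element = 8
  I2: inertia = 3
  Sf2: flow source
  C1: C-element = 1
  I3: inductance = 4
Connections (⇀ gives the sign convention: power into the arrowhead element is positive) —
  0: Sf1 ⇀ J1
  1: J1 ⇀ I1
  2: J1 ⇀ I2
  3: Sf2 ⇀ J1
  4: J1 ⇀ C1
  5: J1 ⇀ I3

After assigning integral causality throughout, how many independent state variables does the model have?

#0 stroke→Sf1  (Sf1 fixes flow; stroke at Sf1)
#3 stroke→Sf2  (Sf2: flow source, stroke at near end)
#1 stroke→I1  (I1 outputs flow p/I1)
#2 stroke→I2  (I2 integral (f out))
#4 stroke→J1  (C1 integral (e out))
#5 stroke→I3  (J1 effort already set via bond 4)

4  (C1, I1, I2, I3 all integral)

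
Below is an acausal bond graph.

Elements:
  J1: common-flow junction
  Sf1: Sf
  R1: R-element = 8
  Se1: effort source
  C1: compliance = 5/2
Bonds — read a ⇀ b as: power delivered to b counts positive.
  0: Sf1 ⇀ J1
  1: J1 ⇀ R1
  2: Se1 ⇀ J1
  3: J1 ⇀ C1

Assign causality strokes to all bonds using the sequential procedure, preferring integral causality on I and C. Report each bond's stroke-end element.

b0 stroke→Sf1  (Sf1: flow source, stroke at near end)
b2 stroke→J1  (Se1 (Se) sets effort on bond)
b1 stroke→J1  (common-f at J1 fixed by 0)
b3 stroke→J1  (common-f at J1 fixed by 0)

bond 0 stroke→Sf1
bond 1 stroke→J1
bond 2 stroke→J1
bond 3 stroke→J1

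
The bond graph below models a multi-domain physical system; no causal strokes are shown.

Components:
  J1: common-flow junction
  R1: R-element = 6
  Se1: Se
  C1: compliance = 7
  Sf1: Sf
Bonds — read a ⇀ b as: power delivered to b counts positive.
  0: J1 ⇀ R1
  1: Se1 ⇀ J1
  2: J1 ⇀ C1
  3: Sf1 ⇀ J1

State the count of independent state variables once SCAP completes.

1  (C1 all integral)

bond 1 →J1  (Se1 (Se) sets effort on bond)
bond 3 →Sf1  (Sf1 (Sf) sets flow on bond)
bond 0 →J1  (J1 flow already set via bond 3)
bond 2 →J1  (common-f at J1 fixed by 3)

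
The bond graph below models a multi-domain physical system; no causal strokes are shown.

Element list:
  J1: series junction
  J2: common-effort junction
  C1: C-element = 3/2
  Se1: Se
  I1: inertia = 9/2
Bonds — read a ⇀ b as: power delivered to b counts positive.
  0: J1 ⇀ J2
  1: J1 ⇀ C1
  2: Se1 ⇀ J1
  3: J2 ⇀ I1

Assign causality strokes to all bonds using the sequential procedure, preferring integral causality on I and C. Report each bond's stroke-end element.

b0 stroke at J2
b1 stroke at J1
b2 stroke at J1
b3 stroke at I1

β2 →J1  (Se1: effort source, stroke at far end)
β1 →J1  (C1 outputs effort q/C1)
β0 →J2  (J1 needs exactly one f-in)
β3 →I1  (common-e at J2 fixed by 0)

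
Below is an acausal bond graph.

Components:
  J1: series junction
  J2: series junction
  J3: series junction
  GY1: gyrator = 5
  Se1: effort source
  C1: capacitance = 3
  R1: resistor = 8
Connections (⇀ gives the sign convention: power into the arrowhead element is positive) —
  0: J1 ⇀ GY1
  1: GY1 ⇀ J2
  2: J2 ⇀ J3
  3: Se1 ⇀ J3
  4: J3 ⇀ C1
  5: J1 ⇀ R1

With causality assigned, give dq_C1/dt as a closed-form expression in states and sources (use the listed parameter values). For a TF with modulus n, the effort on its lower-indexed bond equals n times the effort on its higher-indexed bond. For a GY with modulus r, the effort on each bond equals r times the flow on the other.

dq_C1/dt = 8*E_Se1/25 - 8*q_C1/75

#3 stroke at J3  (source Se1 imposes e)
#4 stroke at J3  (C1: C, integral causality)
#2 stroke at J2  (J3 needs exactly one f-in)
#1 stroke at GY1  (only one flow-in slot at J2)
#0 stroke at GY1  (GY1 both-in/both-out from 1)
#5 stroke at J1  (J1 flow already set via bond 0)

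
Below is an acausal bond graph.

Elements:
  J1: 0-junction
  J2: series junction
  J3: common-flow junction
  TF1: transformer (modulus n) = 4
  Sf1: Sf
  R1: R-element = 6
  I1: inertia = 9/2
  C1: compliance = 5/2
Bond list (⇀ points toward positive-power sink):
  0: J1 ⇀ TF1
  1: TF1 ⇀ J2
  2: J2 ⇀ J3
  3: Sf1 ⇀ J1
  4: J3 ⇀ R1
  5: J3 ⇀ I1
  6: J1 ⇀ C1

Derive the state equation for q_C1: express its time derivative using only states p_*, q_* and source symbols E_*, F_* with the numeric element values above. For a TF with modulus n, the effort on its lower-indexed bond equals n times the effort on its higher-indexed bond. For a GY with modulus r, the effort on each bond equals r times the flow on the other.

dq_C1/dt = F_Sf1 - p_I1/18

#3 |Sf1  (Sf1 (Sf) sets flow on bond)
#5 |I1  (prefer integral on I1)
#2 |J3  (J3: bond 5 brought flow, rest push out)
#4 |J3  (1-jn J3 has f-setter on 5)
#1 |J2  (1-jn J2 has f-setter on 2)
#0 |TF1  (through TF1, causality passes straight; one stroke at TF1)
#6 |J1  (only one effort-in slot at J1)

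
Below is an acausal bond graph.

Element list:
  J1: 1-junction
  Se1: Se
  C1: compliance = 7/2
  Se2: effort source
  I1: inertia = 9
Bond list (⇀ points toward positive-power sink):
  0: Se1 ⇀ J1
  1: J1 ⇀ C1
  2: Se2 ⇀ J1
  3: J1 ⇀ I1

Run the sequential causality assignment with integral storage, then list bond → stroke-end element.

bond 0 →J1
bond 1 →J1
bond 2 →J1
bond 3 →I1

b0 stroke→J1  (Se1 fixes effort; stroke away)
b2 stroke→J1  (source Se2 imposes e)
b1 stroke→J1  (C1 outputs effort q/C1)
b3 stroke→I1  (J1: last free bond brings flow in)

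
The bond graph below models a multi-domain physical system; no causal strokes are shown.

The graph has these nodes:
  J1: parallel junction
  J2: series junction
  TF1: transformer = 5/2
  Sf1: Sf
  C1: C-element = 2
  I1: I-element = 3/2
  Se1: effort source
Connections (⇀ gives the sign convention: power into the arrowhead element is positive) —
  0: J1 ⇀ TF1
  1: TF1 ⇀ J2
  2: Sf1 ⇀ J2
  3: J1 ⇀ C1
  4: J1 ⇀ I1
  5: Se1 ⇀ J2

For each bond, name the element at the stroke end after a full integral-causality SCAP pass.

b2 →Sf1  (Sf1: flow source, stroke at near end)
b5 →J2  (source Se1 imposes e)
b1 →J2  (1-jn J2 has f-setter on 2)
b0 →TF1  (through TF1, causality passes straight; one stroke at TF1)
b3 →J1  (C1 integral (e out))
b4 →I1  (J1 effort already set via bond 3)

#0 stroke at TF1
#1 stroke at J2
#2 stroke at Sf1
#3 stroke at J1
#4 stroke at I1
#5 stroke at J2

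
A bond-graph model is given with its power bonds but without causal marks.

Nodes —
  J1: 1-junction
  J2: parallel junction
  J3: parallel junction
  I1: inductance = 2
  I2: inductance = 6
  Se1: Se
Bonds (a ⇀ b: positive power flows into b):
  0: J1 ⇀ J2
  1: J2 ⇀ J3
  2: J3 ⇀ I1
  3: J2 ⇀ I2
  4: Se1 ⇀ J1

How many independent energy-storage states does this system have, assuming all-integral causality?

b4 |J1  (Se1 (Se) sets effort on bond)
b0 |J2  (closing 1-jn rule on J1)
b1 |J3  (common-e at J2 fixed by 0)
b3 |I2  (0-jn J2 has e-setter on 0)
b2 |I1  (common-e at J3 fixed by 1)

2  (I1, I2 all integral)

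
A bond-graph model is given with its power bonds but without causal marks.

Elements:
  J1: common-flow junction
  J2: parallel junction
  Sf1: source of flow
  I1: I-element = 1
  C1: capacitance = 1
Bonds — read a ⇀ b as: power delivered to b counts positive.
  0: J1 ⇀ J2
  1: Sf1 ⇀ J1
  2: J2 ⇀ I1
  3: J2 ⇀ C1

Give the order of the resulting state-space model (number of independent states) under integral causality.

β1 stroke at Sf1  (Sf1: flow source, stroke at near end)
β0 stroke at J1  (J1: bond 1 brought flow, rest push out)
β2 stroke at I1  (prefer integral on I1)
β3 stroke at J2  (closing 0-jn rule on J2)

2  (C1, I1 all integral)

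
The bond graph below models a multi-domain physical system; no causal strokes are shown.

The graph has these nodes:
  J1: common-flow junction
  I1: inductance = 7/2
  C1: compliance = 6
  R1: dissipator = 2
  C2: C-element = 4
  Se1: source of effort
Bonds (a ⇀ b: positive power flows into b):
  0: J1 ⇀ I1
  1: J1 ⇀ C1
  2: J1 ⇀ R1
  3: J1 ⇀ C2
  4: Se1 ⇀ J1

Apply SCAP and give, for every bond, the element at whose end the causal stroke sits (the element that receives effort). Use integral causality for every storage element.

b4 stroke at J1  (Se1 (Se) sets effort on bond)
b0 stroke at I1  (I1 integral (f out))
b1 stroke at J1  (1-jn J1 has f-setter on 0)
b2 stroke at J1  (J1: bond 0 brought flow, rest push out)
b3 stroke at J1  (1-jn J1 has f-setter on 0)

#0 stroke at I1
#1 stroke at J1
#2 stroke at J1
#3 stroke at J1
#4 stroke at J1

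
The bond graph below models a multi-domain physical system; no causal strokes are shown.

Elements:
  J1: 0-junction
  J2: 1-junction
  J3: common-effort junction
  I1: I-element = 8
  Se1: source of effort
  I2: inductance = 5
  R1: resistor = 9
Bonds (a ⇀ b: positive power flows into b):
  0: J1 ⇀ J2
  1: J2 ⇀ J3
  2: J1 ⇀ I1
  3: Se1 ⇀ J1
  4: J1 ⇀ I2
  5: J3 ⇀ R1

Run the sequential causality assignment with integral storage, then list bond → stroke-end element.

β0 |J2
β1 |J3
β2 |I1
β3 |J1
β4 |I2
β5 |R1

bond 3 |J1  (Se1: effort source, stroke at far end)
bond 0 |J2  (J1: bond 3 brought effort, rest push out)
bond 2 |I1  (0-jn J1 has e-setter on 3)
bond 4 |I2  (J1: bond 3 brought effort, rest push out)
bond 1 |J3  (J2 needs exactly one f-in)
bond 5 |R1  (common-e at J3 fixed by 1)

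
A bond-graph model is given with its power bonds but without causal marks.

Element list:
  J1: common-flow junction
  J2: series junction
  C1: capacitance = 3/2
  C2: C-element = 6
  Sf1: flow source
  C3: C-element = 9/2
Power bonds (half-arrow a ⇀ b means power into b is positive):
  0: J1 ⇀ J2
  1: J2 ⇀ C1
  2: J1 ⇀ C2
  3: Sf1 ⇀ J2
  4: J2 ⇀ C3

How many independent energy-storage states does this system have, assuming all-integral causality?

#3 stroke at Sf1  (Sf1 (Sf) sets flow on bond)
#0 stroke at J2  (J2 flow already set via bond 3)
#1 stroke at J2  (common-f at J2 fixed by 3)
#4 stroke at J2  (J2: bond 3 brought flow, rest push out)
#2 stroke at J1  (J1 flow already set via bond 0)

3  (C1, C2, C3 all integral)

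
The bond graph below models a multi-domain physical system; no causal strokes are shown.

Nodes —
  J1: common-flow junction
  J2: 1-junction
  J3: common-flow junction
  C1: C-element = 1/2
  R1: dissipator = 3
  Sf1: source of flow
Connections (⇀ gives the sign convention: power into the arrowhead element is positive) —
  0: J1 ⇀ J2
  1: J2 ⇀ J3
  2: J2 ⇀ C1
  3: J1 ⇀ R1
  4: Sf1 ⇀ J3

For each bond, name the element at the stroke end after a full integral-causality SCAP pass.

b4 stroke at Sf1  (Sf1 fixes flow; stroke at Sf1)
b1 stroke at J3  (1-jn J3 has f-setter on 4)
b0 stroke at J2  (common-f at J2 fixed by 1)
b2 stroke at J2  (J2: bond 1 brought flow, rest push out)
b3 stroke at J1  (1-jn J1 has f-setter on 0)

#0 →J2
#1 →J3
#2 →J2
#3 →J1
#4 →Sf1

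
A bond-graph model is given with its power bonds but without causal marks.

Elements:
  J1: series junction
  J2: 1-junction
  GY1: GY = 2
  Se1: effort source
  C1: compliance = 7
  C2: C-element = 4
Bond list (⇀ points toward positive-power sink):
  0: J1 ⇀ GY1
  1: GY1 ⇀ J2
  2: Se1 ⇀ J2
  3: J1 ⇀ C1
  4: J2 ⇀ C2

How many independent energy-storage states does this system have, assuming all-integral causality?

2  (C1, C2 all integral)

bond 2 stroke at J2  (Se1 (Se) sets effort on bond)
bond 3 stroke at J1  (prefer integral on C1)
bond 0 stroke at GY1  (J1: last free bond brings flow in)
bond 1 stroke at GY1  (GY GY1: same side as bond 0)
bond 4 stroke at J2  (J2: bond 1 brought flow, rest push out)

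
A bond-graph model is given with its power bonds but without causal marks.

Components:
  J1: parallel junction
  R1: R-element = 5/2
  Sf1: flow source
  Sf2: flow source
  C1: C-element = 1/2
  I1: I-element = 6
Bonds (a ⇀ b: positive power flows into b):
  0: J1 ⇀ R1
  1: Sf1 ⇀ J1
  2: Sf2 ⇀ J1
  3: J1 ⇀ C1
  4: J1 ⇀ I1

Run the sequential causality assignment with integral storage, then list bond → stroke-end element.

β1 →Sf1  (source Sf1 imposes f)
β2 →Sf2  (Sf2 fixes flow; stroke at Sf2)
β3 →J1  (C1 outputs effort q/C1)
β0 →R1  (J1: bond 3 brought effort, rest push out)
β4 →I1  (J1: bond 3 brought effort, rest push out)

#0 stroke→R1
#1 stroke→Sf1
#2 stroke→Sf2
#3 stroke→J1
#4 stroke→I1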